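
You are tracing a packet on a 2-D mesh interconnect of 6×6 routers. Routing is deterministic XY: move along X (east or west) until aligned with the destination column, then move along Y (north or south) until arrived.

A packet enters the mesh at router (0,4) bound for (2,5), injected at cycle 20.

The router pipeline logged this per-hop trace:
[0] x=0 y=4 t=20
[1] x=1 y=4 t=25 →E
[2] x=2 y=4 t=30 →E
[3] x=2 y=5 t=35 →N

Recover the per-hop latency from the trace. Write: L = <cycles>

L = 5

Between hops 0 and 1 the cycle counter advances 25 − 20 = 5.
That increment is L by definition: L = 5.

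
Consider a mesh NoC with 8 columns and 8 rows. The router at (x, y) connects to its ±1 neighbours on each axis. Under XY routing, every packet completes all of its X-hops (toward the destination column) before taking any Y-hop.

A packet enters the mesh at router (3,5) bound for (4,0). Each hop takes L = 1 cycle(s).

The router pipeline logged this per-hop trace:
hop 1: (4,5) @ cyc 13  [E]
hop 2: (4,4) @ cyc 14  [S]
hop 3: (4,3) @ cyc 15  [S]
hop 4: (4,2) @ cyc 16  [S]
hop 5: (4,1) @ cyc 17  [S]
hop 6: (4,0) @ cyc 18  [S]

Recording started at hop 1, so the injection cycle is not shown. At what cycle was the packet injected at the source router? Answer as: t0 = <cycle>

At hop 1 the cycle is 13; in general cyc_k = t0 + kL.
So t0 = 13 − 1·1 = 12.

t0 = 12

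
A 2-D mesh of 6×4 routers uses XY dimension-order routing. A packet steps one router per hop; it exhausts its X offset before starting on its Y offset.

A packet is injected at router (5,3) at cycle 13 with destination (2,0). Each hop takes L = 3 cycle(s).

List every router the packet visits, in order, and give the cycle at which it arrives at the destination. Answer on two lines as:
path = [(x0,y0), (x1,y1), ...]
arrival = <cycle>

src (5,3)  cyc=13
W→(4,3)  cyc=16
W→(3,3)  cyc=19
W→(2,3)  cyc=22
S→(2,2)  cyc=25
S→(2,1)  cyc=28
S→(2,0)  cyc=31

path = [(5,3), (4,3), (3,3), (2,3), (2,2), (2,1), (2,0)]
arrival = 31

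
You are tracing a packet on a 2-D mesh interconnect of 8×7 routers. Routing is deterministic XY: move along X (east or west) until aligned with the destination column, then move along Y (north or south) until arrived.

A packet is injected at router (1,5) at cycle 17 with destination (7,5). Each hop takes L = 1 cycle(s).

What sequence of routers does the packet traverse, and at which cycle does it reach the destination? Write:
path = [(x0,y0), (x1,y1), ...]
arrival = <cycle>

hop 0: (1,5) @ cyc 17
hop 1: (2,5) @ cyc 18  [E]
hop 2: (3,5) @ cyc 19  [E]
hop 3: (4,5) @ cyc 20  [E]
hop 4: (5,5) @ cyc 21  [E]
hop 5: (6,5) @ cyc 22  [E]
hop 6: (7,5) @ cyc 23  [E]

path = [(1,5), (2,5), (3,5), (4,5), (5,5), (6,5), (7,5)]
arrival = 23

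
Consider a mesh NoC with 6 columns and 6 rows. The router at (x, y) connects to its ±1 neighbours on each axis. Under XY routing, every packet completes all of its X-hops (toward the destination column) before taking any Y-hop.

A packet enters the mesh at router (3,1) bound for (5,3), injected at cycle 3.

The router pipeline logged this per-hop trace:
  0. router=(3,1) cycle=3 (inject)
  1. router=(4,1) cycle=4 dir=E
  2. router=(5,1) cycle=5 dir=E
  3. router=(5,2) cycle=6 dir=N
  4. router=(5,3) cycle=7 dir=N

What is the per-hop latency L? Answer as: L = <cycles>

Between hops 0 and 1 the cycle counter advances 4 − 3 = 1.
One hop costs L cycles, so L = 1.

L = 1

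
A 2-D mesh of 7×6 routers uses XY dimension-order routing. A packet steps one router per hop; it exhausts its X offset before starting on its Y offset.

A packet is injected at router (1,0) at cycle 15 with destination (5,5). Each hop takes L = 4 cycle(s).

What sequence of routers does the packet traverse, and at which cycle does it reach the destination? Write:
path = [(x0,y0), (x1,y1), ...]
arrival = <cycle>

path = [(1,0), (2,0), (3,0), (4,0), (5,0), (5,1), (5,2), (5,3), (5,4), (5,5)]
arrival = 51

hop 0: (1,0) @ cyc 15
hop 1: (2,0) @ cyc 19  [E]
hop 2: (3,0) @ cyc 23  [E]
hop 3: (4,0) @ cyc 27  [E]
hop 4: (5,0) @ cyc 31  [E]
hop 5: (5,1) @ cyc 35  [N]
hop 6: (5,2) @ cyc 39  [N]
hop 7: (5,3) @ cyc 43  [N]
hop 8: (5,4) @ cyc 47  [N]
hop 9: (5,5) @ cyc 51  [N]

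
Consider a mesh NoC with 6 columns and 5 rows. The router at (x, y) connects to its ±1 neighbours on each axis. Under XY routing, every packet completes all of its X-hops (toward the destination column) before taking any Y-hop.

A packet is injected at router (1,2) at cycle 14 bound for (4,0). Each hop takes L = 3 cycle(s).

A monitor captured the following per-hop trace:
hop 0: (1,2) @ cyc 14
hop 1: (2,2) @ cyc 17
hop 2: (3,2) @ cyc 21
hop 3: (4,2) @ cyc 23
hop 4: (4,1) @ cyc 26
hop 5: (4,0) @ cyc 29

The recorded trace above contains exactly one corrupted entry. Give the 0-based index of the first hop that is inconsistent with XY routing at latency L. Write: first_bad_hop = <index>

first_bad_hop = 2

[1] (+1,+0) / 3c ⇒ ok
[2] (+1,+0) / 4c ⇒ BAD: Δcyc=4≠L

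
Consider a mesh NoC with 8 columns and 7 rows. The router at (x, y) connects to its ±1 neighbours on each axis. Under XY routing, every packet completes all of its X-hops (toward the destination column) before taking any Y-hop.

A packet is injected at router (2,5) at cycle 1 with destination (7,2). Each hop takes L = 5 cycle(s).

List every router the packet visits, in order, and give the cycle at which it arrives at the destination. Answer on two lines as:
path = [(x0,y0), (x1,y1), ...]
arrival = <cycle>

#0 — 2,5 | c1
#1 — 3,5 | c6 | E
#2 — 4,5 | c11 | E
#3 — 5,5 | c16 | E
#4 — 6,5 | c21 | E
#5 — 7,5 | c26 | E
#6 — 7,4 | c31 | S
#7 — 7,3 | c36 | S
#8 — 7,2 | c41 | S

path = [(2,5), (3,5), (4,5), (5,5), (6,5), (7,5), (7,4), (7,3), (7,2)]
arrival = 41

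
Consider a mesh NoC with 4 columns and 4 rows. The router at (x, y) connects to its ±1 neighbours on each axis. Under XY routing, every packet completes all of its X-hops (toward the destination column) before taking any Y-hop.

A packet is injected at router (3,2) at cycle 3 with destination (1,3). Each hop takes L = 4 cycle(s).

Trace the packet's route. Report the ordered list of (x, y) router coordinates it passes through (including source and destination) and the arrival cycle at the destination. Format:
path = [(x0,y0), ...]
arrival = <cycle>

path = [(3,2), (2,2), (1,2), (1,3)]
arrival = 15

src (3,2)  cyc=3
W→(2,2)  cyc=7
W→(1,2)  cyc=11
N→(1,3)  cyc=15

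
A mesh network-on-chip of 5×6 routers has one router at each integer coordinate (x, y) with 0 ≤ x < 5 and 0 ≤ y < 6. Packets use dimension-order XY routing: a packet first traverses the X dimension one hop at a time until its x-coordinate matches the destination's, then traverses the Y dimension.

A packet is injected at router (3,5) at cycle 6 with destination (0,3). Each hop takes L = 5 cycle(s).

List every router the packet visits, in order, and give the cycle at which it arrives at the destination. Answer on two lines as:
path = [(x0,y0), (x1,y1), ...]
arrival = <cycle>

  0. router=(3,5) cycle=6 (inject)
  1. router=(2,5) cycle=11 dir=W
  2. router=(1,5) cycle=16 dir=W
  3. router=(0,5) cycle=21 dir=W
  4. router=(0,4) cycle=26 dir=S
  5. router=(0,3) cycle=31 dir=S

path = [(3,5), (2,5), (1,5), (0,5), (0,4), (0,3)]
arrival = 31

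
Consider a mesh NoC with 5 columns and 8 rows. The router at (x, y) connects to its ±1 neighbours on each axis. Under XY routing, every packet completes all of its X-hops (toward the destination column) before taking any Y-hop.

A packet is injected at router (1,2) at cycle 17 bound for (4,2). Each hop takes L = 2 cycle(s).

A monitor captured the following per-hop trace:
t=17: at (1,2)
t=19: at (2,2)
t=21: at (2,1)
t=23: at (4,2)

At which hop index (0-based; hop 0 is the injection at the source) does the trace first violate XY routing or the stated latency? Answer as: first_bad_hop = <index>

first_bad_hop = 2

hop 1: step (+1,+0), +2 cyc — ok
hop 2: step (+0,-1), +2 cyc — BAD: Y-move but x=2≠4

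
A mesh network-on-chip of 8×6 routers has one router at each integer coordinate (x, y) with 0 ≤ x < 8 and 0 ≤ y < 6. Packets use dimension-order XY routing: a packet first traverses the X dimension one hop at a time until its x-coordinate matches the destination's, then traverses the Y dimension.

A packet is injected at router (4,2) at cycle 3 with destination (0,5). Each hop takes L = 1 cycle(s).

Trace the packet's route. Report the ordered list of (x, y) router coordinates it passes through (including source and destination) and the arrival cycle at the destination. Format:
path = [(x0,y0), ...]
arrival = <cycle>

hop 0: (4,2) @ cyc 3
hop 1: (3,2) @ cyc 4  [W]
hop 2: (2,2) @ cyc 5  [W]
hop 3: (1,2) @ cyc 6  [W]
hop 4: (0,2) @ cyc 7  [W]
hop 5: (0,3) @ cyc 8  [N]
hop 6: (0,4) @ cyc 9  [N]
hop 7: (0,5) @ cyc 10  [N]

path = [(4,2), (3,2), (2,2), (1,2), (0,2), (0,3), (0,4), (0,5)]
arrival = 10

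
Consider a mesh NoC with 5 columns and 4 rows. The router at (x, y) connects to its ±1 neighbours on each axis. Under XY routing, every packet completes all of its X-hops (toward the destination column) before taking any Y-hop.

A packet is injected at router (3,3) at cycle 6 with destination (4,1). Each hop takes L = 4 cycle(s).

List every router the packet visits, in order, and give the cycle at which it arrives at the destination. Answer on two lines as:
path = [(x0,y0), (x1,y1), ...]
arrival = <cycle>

  0. router=(3,3) cycle=6 (inject)
  1. router=(4,3) cycle=10 dir=E
  2. router=(4,2) cycle=14 dir=S
  3. router=(4,1) cycle=18 dir=S

path = [(3,3), (4,3), (4,2), (4,1)]
arrival = 18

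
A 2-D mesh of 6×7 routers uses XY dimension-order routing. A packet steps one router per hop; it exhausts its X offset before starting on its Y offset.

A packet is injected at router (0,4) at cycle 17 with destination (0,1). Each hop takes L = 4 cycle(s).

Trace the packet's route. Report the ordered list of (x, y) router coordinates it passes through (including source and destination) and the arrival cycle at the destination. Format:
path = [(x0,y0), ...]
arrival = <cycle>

path = [(0,4), (0,3), (0,2), (0,1)]
arrival = 29

hop 0: (0,4) @ cyc 17
hop 1: (0,3) @ cyc 21  [S]
hop 2: (0,2) @ cyc 25  [S]
hop 3: (0,1) @ cyc 29  [S]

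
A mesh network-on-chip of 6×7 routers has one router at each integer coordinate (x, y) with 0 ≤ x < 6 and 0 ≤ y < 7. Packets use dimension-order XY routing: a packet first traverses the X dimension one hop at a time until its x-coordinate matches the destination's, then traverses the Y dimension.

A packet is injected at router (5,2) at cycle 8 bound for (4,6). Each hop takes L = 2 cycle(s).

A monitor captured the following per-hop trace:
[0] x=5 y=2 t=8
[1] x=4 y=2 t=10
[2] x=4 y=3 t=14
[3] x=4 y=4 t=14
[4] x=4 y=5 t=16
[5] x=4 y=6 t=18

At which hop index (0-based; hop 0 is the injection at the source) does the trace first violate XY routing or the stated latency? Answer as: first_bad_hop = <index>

  1: Δx=-1 Δy=+0 Δt=2 [ok]
  2: Δx=+0 Δy=+1 Δt=4 [BAD: Δcyc=4≠L]

first_bad_hop = 2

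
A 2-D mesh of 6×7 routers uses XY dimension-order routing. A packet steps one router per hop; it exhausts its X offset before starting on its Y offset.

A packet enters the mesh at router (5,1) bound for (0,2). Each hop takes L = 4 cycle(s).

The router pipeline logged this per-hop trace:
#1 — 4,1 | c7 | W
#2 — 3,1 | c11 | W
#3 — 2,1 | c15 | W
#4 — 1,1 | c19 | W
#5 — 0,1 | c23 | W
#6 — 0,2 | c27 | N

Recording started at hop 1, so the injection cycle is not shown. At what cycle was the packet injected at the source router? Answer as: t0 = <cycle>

At hop 1 the cycle is 7; in general cyc_k = t0 + kL.
Therefore t0 = 7 − L = 3.

t0 = 3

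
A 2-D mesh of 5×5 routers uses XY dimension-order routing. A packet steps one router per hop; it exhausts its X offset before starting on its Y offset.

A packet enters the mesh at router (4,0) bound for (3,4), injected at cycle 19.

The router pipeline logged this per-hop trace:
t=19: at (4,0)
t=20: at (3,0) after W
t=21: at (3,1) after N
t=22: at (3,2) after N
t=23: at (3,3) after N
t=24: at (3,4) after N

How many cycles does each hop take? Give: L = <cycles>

L = 1

cyc[1] − cyc[0] = 20 − 19 = 1.
Per-hop latency L = Δcyc = 1.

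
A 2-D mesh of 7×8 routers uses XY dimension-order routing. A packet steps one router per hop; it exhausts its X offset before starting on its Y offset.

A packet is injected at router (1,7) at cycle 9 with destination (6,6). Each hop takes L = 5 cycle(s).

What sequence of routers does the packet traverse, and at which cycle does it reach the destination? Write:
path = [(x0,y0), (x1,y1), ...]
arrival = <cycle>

#0 — 1,7 | c9
#1 — 2,7 | c14 | E
#2 — 3,7 | c19 | E
#3 — 4,7 | c24 | E
#4 — 5,7 | c29 | E
#5 — 6,7 | c34 | E
#6 — 6,6 | c39 | S

path = [(1,7), (2,7), (3,7), (4,7), (5,7), (6,7), (6,6)]
arrival = 39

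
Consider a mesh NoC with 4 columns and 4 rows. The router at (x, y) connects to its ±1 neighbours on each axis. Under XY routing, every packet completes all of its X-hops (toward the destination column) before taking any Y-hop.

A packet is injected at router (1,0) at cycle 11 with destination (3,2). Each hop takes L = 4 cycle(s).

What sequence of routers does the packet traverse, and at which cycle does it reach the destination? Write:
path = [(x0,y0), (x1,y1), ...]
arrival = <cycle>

path = [(1,0), (2,0), (3,0), (3,1), (3,2)]
arrival = 27

#0 — 1,0 | c11
#1 — 2,0 | c15 | E
#2 — 3,0 | c19 | E
#3 — 3,1 | c23 | N
#4 — 3,2 | c27 | N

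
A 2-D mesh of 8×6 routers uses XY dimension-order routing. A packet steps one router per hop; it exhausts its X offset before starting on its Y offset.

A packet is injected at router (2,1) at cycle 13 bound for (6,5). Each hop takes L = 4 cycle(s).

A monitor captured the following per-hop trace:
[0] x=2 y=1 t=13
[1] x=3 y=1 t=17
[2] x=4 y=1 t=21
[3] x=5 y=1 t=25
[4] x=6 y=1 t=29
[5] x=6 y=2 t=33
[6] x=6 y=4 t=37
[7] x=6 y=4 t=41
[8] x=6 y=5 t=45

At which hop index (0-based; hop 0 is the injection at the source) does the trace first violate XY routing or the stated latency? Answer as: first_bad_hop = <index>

first_bad_hop = 6

[1] (+1,+0) / 4c ⇒ ok
[2] (+1,+0) / 4c ⇒ ok
[3] (+1,+0) / 4c ⇒ ok
[4] (+1,+0) / 4c ⇒ ok
[5] (+0,+1) / 4c ⇒ ok
[6] (+0,+2) / 4c ⇒ BAD: non-unit step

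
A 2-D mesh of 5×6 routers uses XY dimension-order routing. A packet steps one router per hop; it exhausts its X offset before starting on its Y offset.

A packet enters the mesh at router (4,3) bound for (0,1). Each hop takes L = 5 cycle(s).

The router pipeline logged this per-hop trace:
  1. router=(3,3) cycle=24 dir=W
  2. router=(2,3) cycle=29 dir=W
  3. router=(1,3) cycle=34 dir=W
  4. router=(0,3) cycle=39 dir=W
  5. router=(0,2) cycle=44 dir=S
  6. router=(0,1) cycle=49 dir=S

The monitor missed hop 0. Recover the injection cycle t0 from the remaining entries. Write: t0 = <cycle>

Hop 1 reached at cycle 24; hop k is at t0 + k·L.
t0 = cyc[1] − L = 24 − 5 = 19.

t0 = 19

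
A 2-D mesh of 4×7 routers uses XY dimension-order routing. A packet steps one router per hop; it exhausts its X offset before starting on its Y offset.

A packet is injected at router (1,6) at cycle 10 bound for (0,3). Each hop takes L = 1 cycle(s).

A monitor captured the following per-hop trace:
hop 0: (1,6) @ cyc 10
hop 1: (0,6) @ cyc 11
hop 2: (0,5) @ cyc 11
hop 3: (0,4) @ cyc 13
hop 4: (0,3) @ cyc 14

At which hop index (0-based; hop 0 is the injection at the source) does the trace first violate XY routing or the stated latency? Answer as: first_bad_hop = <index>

  1: Δx=-1 Δy=+0 Δt=1 [ok]
  2: Δx=+0 Δy=-1 Δt=0 [BAD: Δcyc=0≠L]

first_bad_hop = 2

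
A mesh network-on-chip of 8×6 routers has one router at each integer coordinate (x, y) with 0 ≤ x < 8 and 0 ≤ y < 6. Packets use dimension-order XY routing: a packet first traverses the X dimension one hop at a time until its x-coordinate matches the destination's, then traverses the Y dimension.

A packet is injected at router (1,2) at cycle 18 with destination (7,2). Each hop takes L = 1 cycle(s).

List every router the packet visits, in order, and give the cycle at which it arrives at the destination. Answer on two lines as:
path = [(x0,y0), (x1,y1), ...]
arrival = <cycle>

path = [(1,2), (2,2), (3,2), (4,2), (5,2), (6,2), (7,2)]
arrival = 24

  0. router=(1,2) cycle=18 (inject)
  1. router=(2,2) cycle=19 dir=E
  2. router=(3,2) cycle=20 dir=E
  3. router=(4,2) cycle=21 dir=E
  4. router=(5,2) cycle=22 dir=E
  5. router=(6,2) cycle=23 dir=E
  6. router=(7,2) cycle=24 dir=E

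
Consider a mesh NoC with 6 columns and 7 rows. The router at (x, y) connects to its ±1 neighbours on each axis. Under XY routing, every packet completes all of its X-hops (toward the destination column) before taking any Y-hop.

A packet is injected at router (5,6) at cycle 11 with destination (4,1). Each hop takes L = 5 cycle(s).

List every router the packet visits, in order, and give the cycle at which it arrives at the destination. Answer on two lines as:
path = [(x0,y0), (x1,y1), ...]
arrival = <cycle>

path = [(5,6), (4,6), (4,5), (4,4), (4,3), (4,2), (4,1)]
arrival = 41

  0. router=(5,6) cycle=11 (inject)
  1. router=(4,6) cycle=16 dir=W
  2. router=(4,5) cycle=21 dir=S
  3. router=(4,4) cycle=26 dir=S
  4. router=(4,3) cycle=31 dir=S
  5. router=(4,2) cycle=36 dir=S
  6. router=(4,1) cycle=41 dir=S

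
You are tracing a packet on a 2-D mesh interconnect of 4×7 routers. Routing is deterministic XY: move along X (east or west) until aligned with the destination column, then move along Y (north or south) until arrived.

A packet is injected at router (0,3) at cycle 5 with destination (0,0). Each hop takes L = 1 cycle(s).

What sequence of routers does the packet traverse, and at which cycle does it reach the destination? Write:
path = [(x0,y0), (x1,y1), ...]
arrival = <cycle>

path = [(0,3), (0,2), (0,1), (0,0)]
arrival = 8

hop 0: (0,3) @ cyc 5
hop 1: (0,2) @ cyc 6  [S]
hop 2: (0,1) @ cyc 7  [S]
hop 3: (0,0) @ cyc 8  [S]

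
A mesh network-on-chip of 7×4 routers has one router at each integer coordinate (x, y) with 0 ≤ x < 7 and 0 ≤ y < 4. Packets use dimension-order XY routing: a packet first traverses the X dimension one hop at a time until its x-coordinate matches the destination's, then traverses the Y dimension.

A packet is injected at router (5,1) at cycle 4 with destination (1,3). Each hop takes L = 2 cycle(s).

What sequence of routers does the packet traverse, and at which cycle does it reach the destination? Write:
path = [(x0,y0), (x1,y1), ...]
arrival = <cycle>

hop 0: (5,1) @ cyc 4
hop 1: (4,1) @ cyc 6  [W]
hop 2: (3,1) @ cyc 8  [W]
hop 3: (2,1) @ cyc 10  [W]
hop 4: (1,1) @ cyc 12  [W]
hop 5: (1,2) @ cyc 14  [N]
hop 6: (1,3) @ cyc 16  [N]

path = [(5,1), (4,1), (3,1), (2,1), (1,1), (1,2), (1,3)]
arrival = 16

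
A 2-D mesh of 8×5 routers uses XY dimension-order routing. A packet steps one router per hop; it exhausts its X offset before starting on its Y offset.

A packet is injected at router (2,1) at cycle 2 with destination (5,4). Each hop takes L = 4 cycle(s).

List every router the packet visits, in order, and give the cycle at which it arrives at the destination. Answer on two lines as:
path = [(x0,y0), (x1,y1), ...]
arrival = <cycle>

[0] x=2 y=1 t=2
[1] x=3 y=1 t=6 →E
[2] x=4 y=1 t=10 →E
[3] x=5 y=1 t=14 →E
[4] x=5 y=2 t=18 →N
[5] x=5 y=3 t=22 →N
[6] x=5 y=4 t=26 →N

path = [(2,1), (3,1), (4,1), (5,1), (5,2), (5,3), (5,4)]
arrival = 26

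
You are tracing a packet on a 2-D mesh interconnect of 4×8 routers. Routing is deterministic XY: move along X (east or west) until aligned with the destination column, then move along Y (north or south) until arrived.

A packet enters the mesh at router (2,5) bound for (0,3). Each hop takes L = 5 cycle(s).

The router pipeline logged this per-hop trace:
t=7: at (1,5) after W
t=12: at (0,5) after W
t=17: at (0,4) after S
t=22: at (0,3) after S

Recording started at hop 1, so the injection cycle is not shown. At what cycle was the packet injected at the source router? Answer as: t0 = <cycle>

t0 = 2

The first recorded entry is hop 1 at cycle 7.
Therefore t0 = 7 − L = 2.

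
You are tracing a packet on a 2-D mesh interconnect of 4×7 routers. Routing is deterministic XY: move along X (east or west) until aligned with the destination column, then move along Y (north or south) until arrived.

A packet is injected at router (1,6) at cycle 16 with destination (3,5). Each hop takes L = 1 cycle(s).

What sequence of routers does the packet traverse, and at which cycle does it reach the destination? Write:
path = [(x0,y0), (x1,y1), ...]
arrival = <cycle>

path = [(1,6), (2,6), (3,6), (3,5)]
arrival = 19

[0] x=1 y=6 t=16
[1] x=2 y=6 t=17 →E
[2] x=3 y=6 t=18 →E
[3] x=3 y=5 t=19 →S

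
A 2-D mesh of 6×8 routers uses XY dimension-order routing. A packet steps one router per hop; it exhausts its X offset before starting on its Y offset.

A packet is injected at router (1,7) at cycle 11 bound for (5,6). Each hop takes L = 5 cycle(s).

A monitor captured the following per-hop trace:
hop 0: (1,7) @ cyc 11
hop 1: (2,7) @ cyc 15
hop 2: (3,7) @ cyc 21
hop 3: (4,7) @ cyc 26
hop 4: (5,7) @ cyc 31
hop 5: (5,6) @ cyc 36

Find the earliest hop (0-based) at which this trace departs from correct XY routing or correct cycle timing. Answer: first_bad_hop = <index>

[1] (+1,+0) / 4c ⇒ BAD: Δcyc=4≠L

first_bad_hop = 1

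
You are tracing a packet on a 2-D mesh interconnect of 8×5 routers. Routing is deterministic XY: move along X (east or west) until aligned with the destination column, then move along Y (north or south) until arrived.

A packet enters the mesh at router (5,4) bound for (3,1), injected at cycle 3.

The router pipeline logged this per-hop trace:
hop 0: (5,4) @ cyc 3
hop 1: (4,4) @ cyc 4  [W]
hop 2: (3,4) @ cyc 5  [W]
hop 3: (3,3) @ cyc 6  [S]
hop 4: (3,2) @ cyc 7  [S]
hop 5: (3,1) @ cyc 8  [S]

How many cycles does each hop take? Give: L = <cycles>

Between hops 0 and 1 the cycle counter advances 4 − 3 = 1.
That increment is L by definition: L = 1.

L = 1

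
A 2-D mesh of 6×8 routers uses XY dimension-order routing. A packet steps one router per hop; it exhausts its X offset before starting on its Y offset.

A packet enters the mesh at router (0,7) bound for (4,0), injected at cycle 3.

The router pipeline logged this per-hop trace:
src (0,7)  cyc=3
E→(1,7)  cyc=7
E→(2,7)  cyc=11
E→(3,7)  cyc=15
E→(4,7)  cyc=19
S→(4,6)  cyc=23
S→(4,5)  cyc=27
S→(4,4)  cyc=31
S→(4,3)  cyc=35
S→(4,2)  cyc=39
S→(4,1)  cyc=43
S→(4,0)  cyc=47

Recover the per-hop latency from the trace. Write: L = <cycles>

L = 4

cyc[1] − cyc[0] = 7 − 3 = 4.
Each hop adds L, hence L = 4.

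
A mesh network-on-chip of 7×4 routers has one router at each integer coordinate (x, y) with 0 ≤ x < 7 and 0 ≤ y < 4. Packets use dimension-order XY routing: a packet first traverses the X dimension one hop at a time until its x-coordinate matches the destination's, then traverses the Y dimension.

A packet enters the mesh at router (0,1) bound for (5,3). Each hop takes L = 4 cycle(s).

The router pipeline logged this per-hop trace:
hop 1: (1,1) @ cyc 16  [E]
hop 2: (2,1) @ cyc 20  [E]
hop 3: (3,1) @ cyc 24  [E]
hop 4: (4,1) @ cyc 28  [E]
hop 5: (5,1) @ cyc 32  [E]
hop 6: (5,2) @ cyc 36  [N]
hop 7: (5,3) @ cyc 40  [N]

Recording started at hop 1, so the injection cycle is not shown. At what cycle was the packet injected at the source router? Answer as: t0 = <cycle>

t0 = 12

At hop 1 the cycle is 16; in general cyc_k = t0 + kL.
So t0 = 16 − 1·4 = 12.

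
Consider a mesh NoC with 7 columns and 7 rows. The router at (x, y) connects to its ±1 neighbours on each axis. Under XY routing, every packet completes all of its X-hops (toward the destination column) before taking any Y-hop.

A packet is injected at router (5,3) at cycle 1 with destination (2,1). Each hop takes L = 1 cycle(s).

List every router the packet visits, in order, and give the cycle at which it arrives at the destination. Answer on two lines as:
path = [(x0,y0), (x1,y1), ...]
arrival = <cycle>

path = [(5,3), (4,3), (3,3), (2,3), (2,2), (2,1)]
arrival = 6

src (5,3)  cyc=1
W→(4,3)  cyc=2
W→(3,3)  cyc=3
W→(2,3)  cyc=4
S→(2,2)  cyc=5
S→(2,1)  cyc=6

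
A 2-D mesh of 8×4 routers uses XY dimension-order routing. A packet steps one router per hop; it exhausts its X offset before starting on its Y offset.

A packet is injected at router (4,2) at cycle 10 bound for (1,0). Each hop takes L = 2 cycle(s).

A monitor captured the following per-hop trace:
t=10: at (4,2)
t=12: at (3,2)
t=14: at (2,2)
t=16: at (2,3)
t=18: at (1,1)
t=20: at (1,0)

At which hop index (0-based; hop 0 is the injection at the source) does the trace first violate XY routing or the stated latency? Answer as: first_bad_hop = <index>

check 1→ d=(-1,0) cyc+2: ok
check 2→ d=(-1,0) cyc+2: ok
check 3→ d=(0,1) cyc+2: BAD: Y-move but x=2≠1

first_bad_hop = 3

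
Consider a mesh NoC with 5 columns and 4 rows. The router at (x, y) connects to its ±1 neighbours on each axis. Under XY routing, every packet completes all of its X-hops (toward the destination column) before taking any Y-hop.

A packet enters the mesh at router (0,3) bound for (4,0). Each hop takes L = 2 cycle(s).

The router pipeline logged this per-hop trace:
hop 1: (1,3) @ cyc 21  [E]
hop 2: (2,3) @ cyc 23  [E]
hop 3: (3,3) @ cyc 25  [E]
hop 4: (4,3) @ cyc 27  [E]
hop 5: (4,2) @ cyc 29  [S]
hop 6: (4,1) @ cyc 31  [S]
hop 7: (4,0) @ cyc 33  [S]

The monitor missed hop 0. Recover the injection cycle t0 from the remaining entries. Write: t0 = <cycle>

t0 = 19

Hop 1 reached at cycle 21; hop k is at t0 + k·L.
Therefore t0 = 21 − L = 19.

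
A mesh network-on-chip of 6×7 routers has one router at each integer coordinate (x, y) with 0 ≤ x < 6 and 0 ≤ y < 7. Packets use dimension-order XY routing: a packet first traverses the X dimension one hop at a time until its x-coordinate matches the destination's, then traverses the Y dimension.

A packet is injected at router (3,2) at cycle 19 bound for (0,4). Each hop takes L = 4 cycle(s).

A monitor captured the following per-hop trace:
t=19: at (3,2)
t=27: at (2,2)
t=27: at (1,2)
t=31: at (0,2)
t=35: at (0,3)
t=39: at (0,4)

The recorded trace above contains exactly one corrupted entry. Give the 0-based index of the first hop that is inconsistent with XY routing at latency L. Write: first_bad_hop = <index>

check 1→ d=(-1,0) cyc+8: BAD: Δcyc=8≠L

first_bad_hop = 1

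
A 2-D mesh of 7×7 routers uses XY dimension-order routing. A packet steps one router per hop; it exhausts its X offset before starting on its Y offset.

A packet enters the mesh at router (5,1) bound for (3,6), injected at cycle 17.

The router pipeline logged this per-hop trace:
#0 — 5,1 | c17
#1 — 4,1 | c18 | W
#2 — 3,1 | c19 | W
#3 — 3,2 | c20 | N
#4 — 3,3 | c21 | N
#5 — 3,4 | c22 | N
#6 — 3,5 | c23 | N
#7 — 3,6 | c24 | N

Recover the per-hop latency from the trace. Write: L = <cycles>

cyc[1] − cyc[0] = 18 − 17 = 1.
One hop costs L cycles, so L = 1.

L = 1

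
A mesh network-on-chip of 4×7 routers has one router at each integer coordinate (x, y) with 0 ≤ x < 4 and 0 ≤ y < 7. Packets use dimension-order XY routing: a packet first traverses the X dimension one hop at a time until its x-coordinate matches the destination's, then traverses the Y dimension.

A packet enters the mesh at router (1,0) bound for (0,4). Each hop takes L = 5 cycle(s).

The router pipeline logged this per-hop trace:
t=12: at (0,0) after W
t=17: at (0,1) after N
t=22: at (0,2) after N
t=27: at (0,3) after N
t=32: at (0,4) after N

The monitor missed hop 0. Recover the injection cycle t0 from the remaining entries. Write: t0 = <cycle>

t0 = 7

At hop 1 the cycle is 12; in general cyc_k = t0 + kL.
Subtract one hop: t0 = 12 − 5 = 7.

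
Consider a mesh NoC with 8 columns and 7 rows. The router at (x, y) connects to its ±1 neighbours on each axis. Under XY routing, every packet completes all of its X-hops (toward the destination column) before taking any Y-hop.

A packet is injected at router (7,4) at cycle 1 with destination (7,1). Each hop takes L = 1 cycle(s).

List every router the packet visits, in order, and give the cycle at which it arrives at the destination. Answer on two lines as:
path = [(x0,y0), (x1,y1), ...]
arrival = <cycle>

t=1: at (7,4)
t=2: at (7,3) after S
t=3: at (7,2) after S
t=4: at (7,1) after S

path = [(7,4), (7,3), (7,2), (7,1)]
arrival = 4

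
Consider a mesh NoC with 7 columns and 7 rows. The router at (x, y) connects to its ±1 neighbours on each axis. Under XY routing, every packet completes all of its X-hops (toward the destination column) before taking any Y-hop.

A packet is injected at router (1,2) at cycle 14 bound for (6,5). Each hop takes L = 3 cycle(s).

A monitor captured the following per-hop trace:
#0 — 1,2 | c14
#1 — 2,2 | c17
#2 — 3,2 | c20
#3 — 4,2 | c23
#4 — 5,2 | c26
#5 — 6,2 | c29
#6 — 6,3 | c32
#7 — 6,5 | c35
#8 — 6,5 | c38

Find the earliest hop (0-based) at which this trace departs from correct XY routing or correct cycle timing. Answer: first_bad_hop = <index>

[1] (+1,+0) / 3c ⇒ ok
[2] (+1,+0) / 3c ⇒ ok
[3] (+1,+0) / 3c ⇒ ok
[4] (+1,+0) / 3c ⇒ ok
[5] (+1,+0) / 3c ⇒ ok
[6] (+0,+1) / 3c ⇒ ok
[7] (+0,+2) / 3c ⇒ BAD: non-unit step

first_bad_hop = 7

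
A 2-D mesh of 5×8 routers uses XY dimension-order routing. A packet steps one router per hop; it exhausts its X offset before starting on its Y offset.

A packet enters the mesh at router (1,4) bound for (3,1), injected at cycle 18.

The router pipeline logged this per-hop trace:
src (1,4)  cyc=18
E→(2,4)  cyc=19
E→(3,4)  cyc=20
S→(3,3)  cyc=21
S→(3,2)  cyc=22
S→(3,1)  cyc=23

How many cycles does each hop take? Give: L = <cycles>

L = 1

cyc[1] − cyc[0] = 19 − 18 = 1.
One hop costs L cycles, so L = 1.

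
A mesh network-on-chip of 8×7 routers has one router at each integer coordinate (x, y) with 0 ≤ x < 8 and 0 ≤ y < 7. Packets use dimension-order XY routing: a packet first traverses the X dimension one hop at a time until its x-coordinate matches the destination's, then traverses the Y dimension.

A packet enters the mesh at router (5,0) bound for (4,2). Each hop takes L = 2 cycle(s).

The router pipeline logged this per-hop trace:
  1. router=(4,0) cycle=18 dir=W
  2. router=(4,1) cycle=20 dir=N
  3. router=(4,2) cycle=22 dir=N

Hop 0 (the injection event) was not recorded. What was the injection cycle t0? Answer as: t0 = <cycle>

t0 = 16

Hop 1 reached at cycle 18; hop k is at t0 + k·L.
So t0 = 18 − 1·2 = 16.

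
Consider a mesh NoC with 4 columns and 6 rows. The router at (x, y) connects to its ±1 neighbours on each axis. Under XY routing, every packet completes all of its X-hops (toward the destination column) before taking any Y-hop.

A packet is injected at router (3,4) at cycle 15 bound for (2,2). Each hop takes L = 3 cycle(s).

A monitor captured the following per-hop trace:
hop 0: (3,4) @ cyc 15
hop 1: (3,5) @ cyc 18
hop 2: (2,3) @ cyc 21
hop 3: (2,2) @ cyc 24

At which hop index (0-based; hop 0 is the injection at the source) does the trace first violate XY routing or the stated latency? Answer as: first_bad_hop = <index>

first_bad_hop = 1

[1] (+0,+1) / 3c ⇒ BAD: Y-move but x=3≠2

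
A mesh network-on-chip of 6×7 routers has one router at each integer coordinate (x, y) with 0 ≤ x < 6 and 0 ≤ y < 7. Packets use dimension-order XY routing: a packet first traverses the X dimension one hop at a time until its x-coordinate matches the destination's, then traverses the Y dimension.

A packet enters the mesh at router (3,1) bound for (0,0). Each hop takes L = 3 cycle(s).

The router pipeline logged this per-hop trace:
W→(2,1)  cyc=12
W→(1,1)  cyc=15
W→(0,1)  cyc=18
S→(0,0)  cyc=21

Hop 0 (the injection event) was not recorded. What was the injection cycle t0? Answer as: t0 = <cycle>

Hop 1 reached at cycle 12; hop k is at t0 + k·L.
Subtract one hop: t0 = 12 − 3 = 9.

t0 = 9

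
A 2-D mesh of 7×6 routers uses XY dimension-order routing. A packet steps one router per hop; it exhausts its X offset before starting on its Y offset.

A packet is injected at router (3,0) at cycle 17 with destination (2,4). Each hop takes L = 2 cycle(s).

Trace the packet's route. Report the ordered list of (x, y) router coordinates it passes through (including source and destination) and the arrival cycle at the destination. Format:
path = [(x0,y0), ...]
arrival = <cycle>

path = [(3,0), (2,0), (2,1), (2,2), (2,3), (2,4)]
arrival = 27

src (3,0)  cyc=17
W→(2,0)  cyc=19
N→(2,1)  cyc=21
N→(2,2)  cyc=23
N→(2,3)  cyc=25
N→(2,4)  cyc=27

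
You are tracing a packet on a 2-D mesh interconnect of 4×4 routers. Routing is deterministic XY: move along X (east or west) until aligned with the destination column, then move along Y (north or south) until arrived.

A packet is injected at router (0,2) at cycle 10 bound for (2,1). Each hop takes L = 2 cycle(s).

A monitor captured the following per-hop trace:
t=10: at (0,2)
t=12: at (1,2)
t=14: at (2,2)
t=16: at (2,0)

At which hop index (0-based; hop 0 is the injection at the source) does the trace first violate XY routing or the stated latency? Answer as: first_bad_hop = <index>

check 1→ d=(1,0) cyc+2: ok
check 2→ d=(1,0) cyc+2: ok
check 3→ d=(0,-2) cyc+2: BAD: non-unit step

first_bad_hop = 3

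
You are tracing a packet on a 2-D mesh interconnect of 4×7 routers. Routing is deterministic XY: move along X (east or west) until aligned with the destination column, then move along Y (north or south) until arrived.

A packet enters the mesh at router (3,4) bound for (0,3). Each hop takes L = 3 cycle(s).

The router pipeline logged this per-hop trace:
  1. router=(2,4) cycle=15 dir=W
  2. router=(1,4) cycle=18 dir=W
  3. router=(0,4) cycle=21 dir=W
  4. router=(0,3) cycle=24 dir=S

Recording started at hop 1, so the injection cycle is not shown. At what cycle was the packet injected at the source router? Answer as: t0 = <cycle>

t0 = 12

Hop 1 reached at cycle 15; hop k is at t0 + k·L.
Therefore t0 = 15 − L = 12.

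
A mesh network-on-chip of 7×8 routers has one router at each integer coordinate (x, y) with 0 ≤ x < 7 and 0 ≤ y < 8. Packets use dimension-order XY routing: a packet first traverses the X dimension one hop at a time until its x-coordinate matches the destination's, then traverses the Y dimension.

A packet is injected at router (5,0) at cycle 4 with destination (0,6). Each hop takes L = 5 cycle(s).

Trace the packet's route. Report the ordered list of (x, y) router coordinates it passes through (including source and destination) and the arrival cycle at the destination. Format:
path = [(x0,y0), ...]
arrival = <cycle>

path = [(5,0), (4,0), (3,0), (2,0), (1,0), (0,0), (0,1), (0,2), (0,3), (0,4), (0,5), (0,6)]
arrival = 59

[0] x=5 y=0 t=4
[1] x=4 y=0 t=9 →W
[2] x=3 y=0 t=14 →W
[3] x=2 y=0 t=19 →W
[4] x=1 y=0 t=24 →W
[5] x=0 y=0 t=29 →W
[6] x=0 y=1 t=34 →N
[7] x=0 y=2 t=39 →N
[8] x=0 y=3 t=44 →N
[9] x=0 y=4 t=49 →N
[10] x=0 y=5 t=54 →N
[11] x=0 y=6 t=59 →N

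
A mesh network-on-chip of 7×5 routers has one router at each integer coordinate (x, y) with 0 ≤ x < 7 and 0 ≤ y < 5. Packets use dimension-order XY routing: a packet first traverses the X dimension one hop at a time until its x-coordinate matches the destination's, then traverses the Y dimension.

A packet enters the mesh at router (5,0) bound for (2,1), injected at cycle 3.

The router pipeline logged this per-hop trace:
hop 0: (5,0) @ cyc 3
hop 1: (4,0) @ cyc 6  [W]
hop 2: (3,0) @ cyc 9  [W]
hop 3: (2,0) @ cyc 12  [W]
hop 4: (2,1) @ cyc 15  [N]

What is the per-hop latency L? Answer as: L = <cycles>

L = 3

cyc[1] − cyc[0] = 6 − 3 = 3.
One hop costs L cycles, so L = 3.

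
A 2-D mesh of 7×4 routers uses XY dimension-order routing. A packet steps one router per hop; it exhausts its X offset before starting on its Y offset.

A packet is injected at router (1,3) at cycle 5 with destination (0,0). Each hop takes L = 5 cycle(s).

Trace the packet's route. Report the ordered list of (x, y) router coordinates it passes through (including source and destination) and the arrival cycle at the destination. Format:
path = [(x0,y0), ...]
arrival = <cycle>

t=5: at (1,3)
t=10: at (0,3) after W
t=15: at (0,2) after S
t=20: at (0,1) after S
t=25: at (0,0) after S

path = [(1,3), (0,3), (0,2), (0,1), (0,0)]
arrival = 25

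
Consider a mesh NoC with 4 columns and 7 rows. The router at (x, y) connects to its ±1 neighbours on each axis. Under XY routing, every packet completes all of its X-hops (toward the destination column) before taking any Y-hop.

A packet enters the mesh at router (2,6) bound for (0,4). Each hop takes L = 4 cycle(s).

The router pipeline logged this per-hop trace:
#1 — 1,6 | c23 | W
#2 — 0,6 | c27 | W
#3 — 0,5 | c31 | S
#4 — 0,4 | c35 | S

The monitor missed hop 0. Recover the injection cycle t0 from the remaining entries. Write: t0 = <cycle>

t0 = 19

cyc[1] = 23 and cyc[k] = t0 + k·L for every k.
t0 = cyc[1] − L = 23 − 4 = 19.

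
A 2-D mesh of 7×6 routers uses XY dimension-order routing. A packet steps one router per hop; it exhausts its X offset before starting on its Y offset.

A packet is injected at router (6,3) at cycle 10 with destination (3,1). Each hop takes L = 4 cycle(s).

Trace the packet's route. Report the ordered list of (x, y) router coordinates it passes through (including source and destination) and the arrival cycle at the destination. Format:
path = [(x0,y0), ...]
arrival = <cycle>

src (6,3)  cyc=10
W→(5,3)  cyc=14
W→(4,3)  cyc=18
W→(3,3)  cyc=22
S→(3,2)  cyc=26
S→(3,1)  cyc=30

path = [(6,3), (5,3), (4,3), (3,3), (3,2), (3,1)]
arrival = 30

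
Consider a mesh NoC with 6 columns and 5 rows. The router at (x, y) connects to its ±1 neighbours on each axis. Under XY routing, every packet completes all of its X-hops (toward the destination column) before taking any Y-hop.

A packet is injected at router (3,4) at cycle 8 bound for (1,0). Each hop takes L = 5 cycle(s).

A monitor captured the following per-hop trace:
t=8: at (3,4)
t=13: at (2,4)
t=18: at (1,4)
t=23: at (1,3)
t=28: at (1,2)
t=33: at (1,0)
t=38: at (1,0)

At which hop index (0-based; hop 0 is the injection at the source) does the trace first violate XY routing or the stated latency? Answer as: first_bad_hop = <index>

check 1→ d=(-1,0) cyc+5: ok
check 2→ d=(-1,0) cyc+5: ok
check 3→ d=(0,-1) cyc+5: ok
check 4→ d=(0,-1) cyc+5: ok
check 5→ d=(0,-2) cyc+5: BAD: non-unit step

first_bad_hop = 5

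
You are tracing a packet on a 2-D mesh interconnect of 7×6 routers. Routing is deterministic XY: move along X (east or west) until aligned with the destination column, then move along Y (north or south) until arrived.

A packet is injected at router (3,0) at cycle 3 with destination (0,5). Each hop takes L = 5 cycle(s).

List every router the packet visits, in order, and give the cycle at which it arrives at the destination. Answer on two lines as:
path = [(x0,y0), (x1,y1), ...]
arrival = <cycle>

path = [(3,0), (2,0), (1,0), (0,0), (0,1), (0,2), (0,3), (0,4), (0,5)]
arrival = 43

[0] x=3 y=0 t=3
[1] x=2 y=0 t=8 →W
[2] x=1 y=0 t=13 →W
[3] x=0 y=0 t=18 →W
[4] x=0 y=1 t=23 →N
[5] x=0 y=2 t=28 →N
[6] x=0 y=3 t=33 →N
[7] x=0 y=4 t=38 →N
[8] x=0 y=5 t=43 →N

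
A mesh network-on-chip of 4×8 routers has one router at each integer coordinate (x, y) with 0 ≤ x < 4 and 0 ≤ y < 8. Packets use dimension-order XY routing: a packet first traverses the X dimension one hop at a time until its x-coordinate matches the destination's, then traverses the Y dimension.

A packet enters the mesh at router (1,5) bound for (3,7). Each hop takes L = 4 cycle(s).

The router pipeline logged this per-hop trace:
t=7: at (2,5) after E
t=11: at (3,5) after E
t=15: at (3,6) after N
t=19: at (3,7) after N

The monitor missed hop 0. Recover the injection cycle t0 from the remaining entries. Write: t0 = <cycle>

At hop 1 the cycle is 7; in general cyc_k = t0 + kL.
Therefore t0 = 7 − L = 3.

t0 = 3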